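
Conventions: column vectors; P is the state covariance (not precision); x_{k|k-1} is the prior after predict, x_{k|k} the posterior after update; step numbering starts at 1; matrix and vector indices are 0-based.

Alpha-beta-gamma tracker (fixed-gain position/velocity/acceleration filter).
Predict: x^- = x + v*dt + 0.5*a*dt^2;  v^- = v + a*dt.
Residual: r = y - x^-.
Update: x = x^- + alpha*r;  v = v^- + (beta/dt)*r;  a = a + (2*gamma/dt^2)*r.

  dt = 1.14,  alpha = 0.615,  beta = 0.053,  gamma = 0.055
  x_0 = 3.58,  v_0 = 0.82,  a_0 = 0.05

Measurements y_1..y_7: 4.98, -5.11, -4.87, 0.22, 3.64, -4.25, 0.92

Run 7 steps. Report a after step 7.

step 1: x_pred=4.5473  r=0.4327  x^+=4.8134  v^+=0.8971  a^+=0.0866
step 2: x_pred=5.8924  r=-11.0024  x^+=-0.8741  v^+=0.4844  a^+=-0.8446
step 3: x_pred=-0.8708  r=-3.9992  x^+=-3.3303  v^+=-0.6645  a^+=-1.1831
step 4: x_pred=-4.8566  r=5.0766  x^+=-1.7345  v^+=-1.7772  a^+=-0.7534
step 5: x_pred=-4.2501  r=7.8901  x^+=0.6023  v^+=-2.2693  a^+=-0.0856
step 6: x_pred=-2.0404  r=-2.2096  x^+=-3.3993  v^+=-2.4697  a^+=-0.2726
step 7: x_pred=-6.3919  r=7.3119  x^+=-1.8951  v^+=-2.4405  a^+=0.3462

a_post = 0.3462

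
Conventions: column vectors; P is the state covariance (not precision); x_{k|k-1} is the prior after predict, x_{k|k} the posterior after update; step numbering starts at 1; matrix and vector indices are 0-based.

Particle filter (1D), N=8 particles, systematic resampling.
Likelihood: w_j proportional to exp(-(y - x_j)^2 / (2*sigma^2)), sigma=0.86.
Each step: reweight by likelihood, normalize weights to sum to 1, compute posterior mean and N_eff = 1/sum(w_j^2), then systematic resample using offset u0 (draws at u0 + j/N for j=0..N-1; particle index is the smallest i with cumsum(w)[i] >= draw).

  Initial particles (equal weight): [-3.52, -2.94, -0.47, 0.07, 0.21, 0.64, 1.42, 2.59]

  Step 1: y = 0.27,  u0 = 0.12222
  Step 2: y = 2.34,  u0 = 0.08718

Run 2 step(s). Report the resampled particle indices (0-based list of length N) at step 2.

resampled_idx = [4, 5, 7, 7, 7, 7, 7, 7]

step 1: w=[0.0000, 0.0002, 0.1722, 0.2428, 0.2488, 0.2274, 0.1020, 0.0066]  mean=0.2949  Neff=4.7025  idx=[2, 3, 3, 4, 4, 5, 5, 7]
step 2: w=[0.0034, 0.0219, 0.0219, 0.0332, 0.0332, 0.1011, 0.1011, 0.6840]  mean=1.9165  Neff=2.0344  idx=[4, 5, 7, 7, 7, 7, 7, 7]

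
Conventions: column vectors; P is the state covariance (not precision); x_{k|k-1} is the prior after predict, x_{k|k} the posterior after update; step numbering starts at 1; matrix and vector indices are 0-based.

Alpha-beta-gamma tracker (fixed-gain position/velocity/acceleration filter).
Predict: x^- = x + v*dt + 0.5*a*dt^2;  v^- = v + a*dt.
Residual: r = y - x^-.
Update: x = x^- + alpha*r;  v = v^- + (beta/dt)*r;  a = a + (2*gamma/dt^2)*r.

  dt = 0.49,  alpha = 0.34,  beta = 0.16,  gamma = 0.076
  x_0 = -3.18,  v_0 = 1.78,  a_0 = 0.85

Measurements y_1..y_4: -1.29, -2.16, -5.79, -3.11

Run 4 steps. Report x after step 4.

x_post = -2.2314

step 1: x_pred=-2.2058  r=0.9158  x^+=-1.8944  v^+=2.4955  a^+=1.4297
step 2: x_pred=-0.5000  r=-1.6600  x^+=-1.0644  v^+=2.6540  a^+=0.3788
step 3: x_pred=0.2816  r=-6.0716  x^+=-1.7828  v^+=0.8571  a^+=-3.4649
step 4: x_pred=-1.7787  r=-1.3313  x^+=-2.2314  v^+=-1.2754  a^+=-4.3077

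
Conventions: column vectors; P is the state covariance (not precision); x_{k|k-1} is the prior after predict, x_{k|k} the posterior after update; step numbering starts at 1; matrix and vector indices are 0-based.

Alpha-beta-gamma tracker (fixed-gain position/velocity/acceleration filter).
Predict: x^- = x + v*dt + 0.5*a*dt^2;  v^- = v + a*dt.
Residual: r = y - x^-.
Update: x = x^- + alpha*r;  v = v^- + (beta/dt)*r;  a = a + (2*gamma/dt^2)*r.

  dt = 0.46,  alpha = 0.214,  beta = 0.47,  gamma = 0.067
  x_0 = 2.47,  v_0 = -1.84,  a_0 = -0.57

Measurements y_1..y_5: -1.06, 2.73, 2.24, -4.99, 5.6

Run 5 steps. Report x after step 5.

x_post = -0.1629

step 1: x_pred=1.5633  r=-2.6233  x^+=1.0019  v^+=-4.7825  a^+=-2.2313
step 2: x_pred=-1.4341  r=4.1641  x^+=-0.5430  v^+=-1.5543  a^+=0.4058
step 3: x_pred=-1.2150  r=3.4550  x^+=-0.4757  v^+=2.1625  a^+=2.5937
step 4: x_pred=0.7935  r=-5.7835  x^+=-0.4441  v^+=-2.5536  a^+=-1.0688
step 5: x_pred=-1.7319  r=7.3319  x^+=-0.1629  v^+=4.4460  a^+=3.5743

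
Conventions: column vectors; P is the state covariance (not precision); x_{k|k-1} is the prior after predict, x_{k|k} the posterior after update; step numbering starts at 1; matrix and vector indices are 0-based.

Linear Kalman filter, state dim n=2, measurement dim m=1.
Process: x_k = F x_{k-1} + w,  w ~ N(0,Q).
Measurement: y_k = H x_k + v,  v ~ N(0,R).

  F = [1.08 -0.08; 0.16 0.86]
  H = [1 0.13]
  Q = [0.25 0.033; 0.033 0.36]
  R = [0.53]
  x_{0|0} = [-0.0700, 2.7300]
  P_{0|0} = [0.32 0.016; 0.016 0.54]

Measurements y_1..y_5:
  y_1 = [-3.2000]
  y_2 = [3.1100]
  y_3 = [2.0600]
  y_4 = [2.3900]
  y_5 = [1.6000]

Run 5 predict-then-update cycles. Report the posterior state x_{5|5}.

x_post = [1.4815, 1.8199]

step 1: x^-=[-0.2940, 2.3366]  P^-=[0.6239 0.0658; 0.0658 0.7720]  S=[1.1841]  K=[0.5342; 0.1403]  nu=[-3.2098]  x^+=[-2.0085, 1.8862]  P^+=[0.2861 -0.0230; -0.0230 0.7487]
step 2: x^-=[-2.3201, 1.3008]  P^-=[0.5925 0.0099; 0.0099 0.9147]  S=[1.1405]  K=[0.5206; 0.1129]  nu=[5.2610]  x^+=[0.4188, 1.8950]  P^+=[0.2833 -0.0572; -0.0572 0.9002]
step 3: x^-=[0.3007, 1.6967]  P^-=[0.5961 -0.0323; -0.0323 1.0173]  S=[1.1349]  K=[0.5216; 0.0880]  nu=[1.5387]  x^+=[1.1032, 1.8322]  P^+=[0.2874 -0.0844; -0.0844 1.0085]
step 4: x^-=[1.0449, 1.7522]  P^-=[0.6063 -0.0641; -0.0641 1.0900]  S=[1.1380]  K=[0.5254; 0.0682]  nu=[1.1173]  x^+=[1.6320, 1.8284]  P^+=[0.2921 -0.1049; -0.1049 1.0847]
step 5: x^-=[1.6163, 1.8335]  P^-=[0.6158 -0.0872; -0.0872 1.1409]  S=[1.1424]  K=[0.5291; 0.0535]  nu=[-0.2546]  x^+=[1.4815, 1.8199]  P^+=[0.2960 -0.1195; -0.1195 1.1376]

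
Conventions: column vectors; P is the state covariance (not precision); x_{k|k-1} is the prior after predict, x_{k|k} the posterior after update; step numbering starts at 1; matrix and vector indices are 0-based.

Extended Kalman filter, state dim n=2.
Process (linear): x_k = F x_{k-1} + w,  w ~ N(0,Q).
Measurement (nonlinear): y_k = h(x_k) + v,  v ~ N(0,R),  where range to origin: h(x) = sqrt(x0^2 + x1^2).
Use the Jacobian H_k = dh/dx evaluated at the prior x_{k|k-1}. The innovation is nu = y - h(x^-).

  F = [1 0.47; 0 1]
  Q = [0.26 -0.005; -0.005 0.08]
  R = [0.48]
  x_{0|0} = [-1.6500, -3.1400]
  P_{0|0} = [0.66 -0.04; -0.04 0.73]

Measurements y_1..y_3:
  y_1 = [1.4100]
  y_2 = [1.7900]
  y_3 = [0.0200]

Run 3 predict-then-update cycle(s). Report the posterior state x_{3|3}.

x_post = [-0.9620, -0.6846]

step 1: x^-=[-3.1258, -3.1400]  P^-=[1.0437 0.2981; 0.2981 0.8100]  H_jac=[-0.7055 -0.7087]  S=[1.7044]  K=[-0.5560; -0.4602]  nu=[-3.0206]  x^+=[-1.4465, -1.7499]  P^+=[0.5169 -0.1380; -0.1380 0.4490]
step 2: x^-=[-2.2689, -1.7499]  P^-=[0.7464 0.0681; 0.0681 0.5290]  H_jac=[-0.7919 -0.6107]  S=[1.2111]  K=[-0.5223; -0.3113]  nu=[-1.0754]  x^+=[-1.7073, -1.4152]  P^+=[0.4160 -0.1288; -0.1288 0.4117]
step 3: x^-=[-2.3724, -1.4152]  P^-=[0.6458 0.0597; 0.0597 0.4917]  H_jac=[-0.8588 -0.5123]  S=[1.1379]  K=[-0.5143; -0.2664]  nu=[-2.7425]  x^+=[-0.9620, -0.6846]  P^+=[0.3448 -0.0962; -0.0962 0.4109]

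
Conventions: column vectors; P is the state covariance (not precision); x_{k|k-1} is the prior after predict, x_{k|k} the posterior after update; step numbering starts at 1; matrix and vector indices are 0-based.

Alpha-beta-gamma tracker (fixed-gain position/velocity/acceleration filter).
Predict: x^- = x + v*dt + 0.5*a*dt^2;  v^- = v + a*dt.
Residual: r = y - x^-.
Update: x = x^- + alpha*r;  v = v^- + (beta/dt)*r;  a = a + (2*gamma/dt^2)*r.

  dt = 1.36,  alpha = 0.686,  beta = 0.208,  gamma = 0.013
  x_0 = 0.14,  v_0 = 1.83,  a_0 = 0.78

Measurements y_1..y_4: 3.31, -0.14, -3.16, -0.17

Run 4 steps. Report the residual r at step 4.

step 1: x_pred=3.3501  r=-0.0401  x^+=3.3226  v^+=2.8847  a^+=0.7794
step 2: x_pred=7.9666  r=-8.1066  x^+=2.4055  v^+=2.7049  a^+=0.6655
step 3: x_pred=6.6995  r=-9.8595  x^+=-0.0641  v^+=2.1020  a^+=0.5269
step 4: x_pred=3.2819  r=-3.4519  x^+=0.9139  v^+=2.2906  a^+=0.4784

resid = -3.4519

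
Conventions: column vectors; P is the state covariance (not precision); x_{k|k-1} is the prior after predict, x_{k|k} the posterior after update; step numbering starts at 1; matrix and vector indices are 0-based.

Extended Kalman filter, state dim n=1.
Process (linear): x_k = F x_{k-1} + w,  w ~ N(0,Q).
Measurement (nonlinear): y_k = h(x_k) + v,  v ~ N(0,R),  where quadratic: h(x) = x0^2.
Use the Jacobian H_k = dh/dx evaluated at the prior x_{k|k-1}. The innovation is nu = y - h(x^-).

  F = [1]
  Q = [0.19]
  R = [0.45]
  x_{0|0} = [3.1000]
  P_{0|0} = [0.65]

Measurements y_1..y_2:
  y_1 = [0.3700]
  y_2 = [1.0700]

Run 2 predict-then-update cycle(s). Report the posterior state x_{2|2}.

step 1: x^-=[3.1000]  P^-=[0.8400]  H_jac=[6.2000]  S=[32.7396]  K=[0.1591]  nu=[-9.2400]  x^+=[1.6302]  P^+=[0.0115]
step 2: x^-=[1.6302]  P^-=[0.2015]  H_jac=[3.2603]  S=[2.5924]  K=[0.2535]  nu=[-1.5874]  x^+=[1.2278]  P^+=[0.0350]

x_post = [1.2278]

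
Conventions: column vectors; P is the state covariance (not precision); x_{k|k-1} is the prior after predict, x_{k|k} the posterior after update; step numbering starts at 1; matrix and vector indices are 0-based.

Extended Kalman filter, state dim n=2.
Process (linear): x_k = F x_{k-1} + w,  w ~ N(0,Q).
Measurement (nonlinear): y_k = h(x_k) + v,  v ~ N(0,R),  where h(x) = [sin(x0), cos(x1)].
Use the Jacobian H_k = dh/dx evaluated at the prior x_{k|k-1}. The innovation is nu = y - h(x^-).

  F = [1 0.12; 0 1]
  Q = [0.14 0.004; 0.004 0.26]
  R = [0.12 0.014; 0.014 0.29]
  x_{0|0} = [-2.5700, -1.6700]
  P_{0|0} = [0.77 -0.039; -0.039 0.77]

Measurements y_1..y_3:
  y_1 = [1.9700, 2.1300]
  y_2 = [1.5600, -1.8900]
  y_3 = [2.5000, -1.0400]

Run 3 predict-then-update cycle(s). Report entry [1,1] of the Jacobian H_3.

H_jac[1,1] = -0.1083

step 1: x^-=[-2.7704, -1.6700]  P^-=[0.9117 0.0574; 0.0574 1.0300]  H_jac=[-0.9319 0.0000; 0.0000 0.9951]  S=[0.9118 -0.0392; -0.0392 1.3099]  K=[-0.9312 0.0157; -0.0250 0.7817]  nu=[2.3327, 2.2290]  x^+=[-4.9075, 0.0141]  P^+=[0.1197 -0.0085; -0.0085 0.2275]
step 2: x^-=[-4.9059, 0.0141]  P^-=[0.2609 0.0228; 0.0228 0.4875]  H_jac=[0.1923 0.0000; 0.0000 -0.0141]  S=[0.1296 0.0139; 0.0139 0.2901]  K=[0.3890 -0.0198; 0.0365 -0.0254]  nu=[0.5787, -2.8899]  x^+=[-4.6235, 0.1085]  P^+=[0.2414 0.0209; 0.0209 0.4871]
step 3: x^-=[-4.6105, 0.1085]  P^-=[0.3934 0.0834; 0.0834 0.7471]  H_jac=[-0.1017 0.0000; 0.0000 -0.1083]  S=[0.1241 0.0149; 0.0149 0.2988]  K=[-0.3208 -0.0142; -0.0360 -0.2690]  nu=[1.5052, -2.0341]  x^+=[-5.0645, 0.6014]  P^+=[0.3805 0.0795; 0.0795 0.7251]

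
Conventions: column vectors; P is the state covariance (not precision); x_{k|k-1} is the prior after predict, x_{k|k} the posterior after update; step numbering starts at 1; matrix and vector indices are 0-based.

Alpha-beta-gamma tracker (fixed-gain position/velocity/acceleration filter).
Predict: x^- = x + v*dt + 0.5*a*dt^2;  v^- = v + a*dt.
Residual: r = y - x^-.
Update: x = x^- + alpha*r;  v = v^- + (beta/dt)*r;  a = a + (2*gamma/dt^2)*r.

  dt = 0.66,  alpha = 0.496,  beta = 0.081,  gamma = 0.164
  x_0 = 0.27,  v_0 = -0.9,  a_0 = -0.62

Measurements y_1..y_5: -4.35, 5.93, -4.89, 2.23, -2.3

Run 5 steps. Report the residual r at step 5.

resid = -3.2087

step 1: x_pred=-0.4590  r=-3.8910  x^+=-2.3890  v^+=-1.7867  a^+=-3.5498
step 2: x_pred=-4.3413  r=10.2713  x^+=0.7532  v^+=-2.8690  a^+=4.1843
step 3: x_pred=-0.2290  r=-4.6610  x^+=-2.5408  v^+=-0.6794  a^+=0.6747
step 4: x_pred=-2.8423  r=5.0723  x^+=-0.3265  v^+=0.3884  a^+=4.4940
step 5: x_pred=0.9087  r=-3.2087  x^+=-0.6828  v^+=2.9606  a^+=2.0780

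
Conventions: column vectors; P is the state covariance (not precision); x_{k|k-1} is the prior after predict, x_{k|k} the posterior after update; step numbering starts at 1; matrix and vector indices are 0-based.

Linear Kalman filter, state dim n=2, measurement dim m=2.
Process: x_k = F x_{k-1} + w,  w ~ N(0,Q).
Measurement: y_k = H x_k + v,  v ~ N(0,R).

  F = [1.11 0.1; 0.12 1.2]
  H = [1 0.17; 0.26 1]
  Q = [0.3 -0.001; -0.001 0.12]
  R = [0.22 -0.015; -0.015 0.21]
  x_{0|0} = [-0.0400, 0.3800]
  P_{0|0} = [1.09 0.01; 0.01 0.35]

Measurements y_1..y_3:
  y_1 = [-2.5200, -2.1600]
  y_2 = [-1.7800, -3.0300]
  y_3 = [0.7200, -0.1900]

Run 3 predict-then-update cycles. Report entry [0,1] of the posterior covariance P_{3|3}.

P_post[0,1] = -0.0498

step 1: x^-=[-0.0064, 0.4512]  P^-=[1.6487 0.1996; 0.1996 0.6426]  S=[1.9552 0.7314; 0.7314 1.0678]  K=[0.8612 -0.0014; -0.1147 0.7289]  nu=[-2.5903, -2.6095]  x^+=[-2.2333, -1.1538]  P^+=[0.2006 -0.0654; -0.0654 0.1718]
step 2: x^-=[-2.5944, -1.6526]  P^-=[0.5343 -0.0415; -0.0415 0.3514]  S=[0.7504 0.1403; 0.1403 0.5760]  K=[0.7031 -0.0022; -0.0904 0.6135]  nu=[1.0953, -0.7028]  x^+=[-1.8227, -2.1828]  P^+=[0.1638 -0.0536; -0.0536 0.1441]
step 3: x^-=[-2.2415, -2.8381]  P^-=[0.4914 -0.0339; -0.0339 0.3145]  S=[0.7089 0.1308; 0.1308 0.5400]  K=[0.6835 0.0082; -0.0805 0.5854]  nu=[3.4440, 3.2309]  x^+=[0.1390, -1.2237]  P^+=[0.1587 -0.0498; -0.0498 0.1371]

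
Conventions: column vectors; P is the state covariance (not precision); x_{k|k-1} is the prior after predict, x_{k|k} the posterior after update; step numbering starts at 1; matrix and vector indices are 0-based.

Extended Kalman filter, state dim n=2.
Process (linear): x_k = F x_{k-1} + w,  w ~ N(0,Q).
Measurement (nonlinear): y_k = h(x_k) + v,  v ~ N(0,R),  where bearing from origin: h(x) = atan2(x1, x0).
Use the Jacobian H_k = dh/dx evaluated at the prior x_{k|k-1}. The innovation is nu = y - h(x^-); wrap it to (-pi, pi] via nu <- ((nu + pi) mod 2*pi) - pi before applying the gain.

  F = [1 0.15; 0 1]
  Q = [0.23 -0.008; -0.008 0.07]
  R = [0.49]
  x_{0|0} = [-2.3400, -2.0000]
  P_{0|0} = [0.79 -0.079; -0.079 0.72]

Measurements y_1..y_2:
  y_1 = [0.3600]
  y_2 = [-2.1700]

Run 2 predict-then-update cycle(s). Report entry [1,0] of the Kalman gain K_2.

K[1,0] = -0.1621

step 1: x^-=[-2.6400, -2.0000]  P^-=[1.0125 0.0210; 0.0210 0.7900]  H_jac=[0.1823 -0.2407]  S=[0.5676]  K=[0.3163; -0.3282]  nu=[2.8533]  x^+=[-1.7374, -2.9365]  P^+=[0.9557 0.0799; 0.0799 0.7289]
step 2: x^-=[-2.1779, -2.9365]  P^-=[1.2261 0.1813; 0.1813 0.7989]  H_jac=[0.2197 -0.1629]  S=[0.5574]  K=[0.4303; -0.1621]  nu=[0.0389]  x^+=[-2.1611, -2.9429]  P^+=[1.1229 0.2201; 0.2201 0.7842]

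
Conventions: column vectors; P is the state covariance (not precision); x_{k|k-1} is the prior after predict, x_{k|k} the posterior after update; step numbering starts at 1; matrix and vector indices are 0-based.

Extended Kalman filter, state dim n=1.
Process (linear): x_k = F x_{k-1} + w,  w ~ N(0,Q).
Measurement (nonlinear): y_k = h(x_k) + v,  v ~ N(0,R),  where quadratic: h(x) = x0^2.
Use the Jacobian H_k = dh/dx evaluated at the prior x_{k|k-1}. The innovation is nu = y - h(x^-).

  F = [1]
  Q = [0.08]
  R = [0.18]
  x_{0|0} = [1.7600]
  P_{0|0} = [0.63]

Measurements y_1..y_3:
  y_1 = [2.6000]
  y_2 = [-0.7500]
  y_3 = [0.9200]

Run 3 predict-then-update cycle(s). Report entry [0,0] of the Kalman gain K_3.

step 1: x^-=[1.7600]  P^-=[0.7100]  H_jac=[3.5200]  S=[8.9772]  K=[0.2784]  nu=[-0.4976]  x^+=[1.6215]  P^+=[0.0142]
step 2: x^-=[1.6215]  P^-=[0.0942]  H_jac=[3.2429]  S=[1.1710]  K=[0.2610]  nu=[-3.3792]  x^+=[0.7396]  P^+=[0.0145]
step 3: x^-=[0.7396]  P^-=[0.0945]  H_jac=[1.4793]  S=[0.3868]  K=[0.3614]  nu=[0.3729]  x^+=[0.8744]  P^+=[0.0440]

K[0,0] = 0.3614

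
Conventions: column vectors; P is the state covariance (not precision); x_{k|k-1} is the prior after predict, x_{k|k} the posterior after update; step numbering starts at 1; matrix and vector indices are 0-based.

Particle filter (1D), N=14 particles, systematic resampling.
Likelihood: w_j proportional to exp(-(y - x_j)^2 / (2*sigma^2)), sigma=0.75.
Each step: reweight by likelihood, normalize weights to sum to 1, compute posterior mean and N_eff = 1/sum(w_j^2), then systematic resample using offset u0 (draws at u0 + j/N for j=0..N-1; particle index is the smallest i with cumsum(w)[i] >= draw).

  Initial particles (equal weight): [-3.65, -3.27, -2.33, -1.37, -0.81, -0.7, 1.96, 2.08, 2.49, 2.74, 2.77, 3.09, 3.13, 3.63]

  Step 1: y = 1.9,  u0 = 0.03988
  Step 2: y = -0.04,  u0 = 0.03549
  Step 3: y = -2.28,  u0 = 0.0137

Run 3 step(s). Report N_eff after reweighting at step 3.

N_eff = 11.3934

step 1: w=[0.0000, 0.0000, 0.0000, 0.0000, 0.0003, 0.0006, 0.2284, 0.2226, 0.1681, 0.1224, 0.1169, 0.0651, 0.0597, 0.0160]  mean=2.4336  Neff=6.0009  idx=[6, 6, 6, 7, 7, 7, 8, 8, 8, 9, 10, 10, 11, 12]
step 2: w=[0.1853, 0.1853, 0.1853, 0.1194, 0.1194, 0.1194, 0.0219, 0.0219, 0.0219, 0.0067, 0.0058, 0.0058, 0.0011, 0.0009]  mean=2.0547  Neff=6.7896  idx=[0, 0, 0, 1, 1, 2, 2, 2, 3, 4, 4, 5, 5, 8]
step 3: w=[0.0999, 0.0999, 0.0999, 0.0999, 0.0999, 0.0999, 0.0999, 0.0999, 0.0399, 0.0399, 0.0399, 0.0399, 0.0399, 0.0014]  mean=1.9847  Neff=11.3934  idx=[0, 0, 1, 2, 2, 3, 4, 5, 5, 6, 7, 8, 9, 11]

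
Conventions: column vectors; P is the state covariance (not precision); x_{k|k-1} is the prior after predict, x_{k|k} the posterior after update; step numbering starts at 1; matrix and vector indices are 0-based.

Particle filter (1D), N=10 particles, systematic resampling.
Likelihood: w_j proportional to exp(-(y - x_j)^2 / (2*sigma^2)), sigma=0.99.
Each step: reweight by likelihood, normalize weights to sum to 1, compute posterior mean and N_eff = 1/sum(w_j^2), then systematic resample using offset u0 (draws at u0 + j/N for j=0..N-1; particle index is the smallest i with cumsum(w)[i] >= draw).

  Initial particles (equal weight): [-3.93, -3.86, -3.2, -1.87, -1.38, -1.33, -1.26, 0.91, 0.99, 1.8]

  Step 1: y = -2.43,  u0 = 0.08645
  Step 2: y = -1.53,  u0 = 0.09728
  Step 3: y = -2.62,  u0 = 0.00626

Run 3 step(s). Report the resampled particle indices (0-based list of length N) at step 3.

step 1: w=[0.0819, 0.0910, 0.1908, 0.2200, 0.1471, 0.1393, 0.1284, 0.0009, 0.0007, 0.0000]  mean=-2.2435  Neff=6.3570  idx=[1, 2, 2, 3, 3, 4, 4, 5, 6, 6]
step 2: w=[0.0086, 0.0330, 0.0330, 0.1289, 0.1289, 0.1352, 0.1352, 0.1340, 0.1317, 0.1317]  mean=-1.6092  Neff=8.0220  idx=[3, 3, 4, 5, 6, 6, 7, 8, 9, 9]
step 3: w=[0.1439, 0.1439, 0.1439, 0.0875, 0.0875, 0.0875, 0.0820, 0.0746, 0.0746, 0.0746]  mean=-1.5605  Neff=9.2164  idx=[0, 0, 1, 2, 2, 3, 4, 6, 7, 8]

resampled_idx = [0, 0, 1, 2, 2, 3, 4, 6, 7, 8]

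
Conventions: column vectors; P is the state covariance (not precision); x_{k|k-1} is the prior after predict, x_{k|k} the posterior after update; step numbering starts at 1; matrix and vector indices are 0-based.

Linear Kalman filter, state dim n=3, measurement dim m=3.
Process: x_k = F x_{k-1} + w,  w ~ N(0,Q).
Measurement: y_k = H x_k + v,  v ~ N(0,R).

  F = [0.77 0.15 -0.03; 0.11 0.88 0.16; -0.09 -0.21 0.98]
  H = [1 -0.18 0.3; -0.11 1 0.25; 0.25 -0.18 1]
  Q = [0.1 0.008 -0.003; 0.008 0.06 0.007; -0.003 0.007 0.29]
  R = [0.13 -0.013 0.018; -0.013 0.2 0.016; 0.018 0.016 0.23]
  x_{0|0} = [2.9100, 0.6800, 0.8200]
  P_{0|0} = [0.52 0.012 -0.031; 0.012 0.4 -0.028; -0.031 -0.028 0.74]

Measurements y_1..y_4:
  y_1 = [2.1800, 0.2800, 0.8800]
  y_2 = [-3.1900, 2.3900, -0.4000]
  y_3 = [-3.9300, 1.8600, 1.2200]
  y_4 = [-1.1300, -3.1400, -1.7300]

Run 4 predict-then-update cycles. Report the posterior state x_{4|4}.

step 1: x^-=[2.3181, 1.0497, 0.3989]  P^-=[0.4224 0.1060 -0.1033; 0.1060 0.3883 0.0166; -0.1033 0.0166 1.0400]  S=[0.5567 0.0385 0.3094; 0.0385 0.6491 0.2439; 0.3094 0.2439 1.2418]  K=[0.7893 0.0907 -0.2280; 0.1295 0.6470 -0.1809; -0.0897 0.1454 0.8081]  nu=[-0.0688, -0.6144, 0.0905]  x^+=[2.1874, 0.6269, 0.3889]  P^+=[0.1216 0.0329 -0.0613; 0.0329 0.1318 -0.0134; -0.0613 -0.0134 0.1995]
step 2: x^-=[1.7667, 0.8545, 0.0526]  P^-=[0.1858 0.0503 -0.0757; 0.0503 0.1691 -0.0075; -0.0757 -0.0075 0.5059]  S=[0.3041 0.0070 0.1308; 0.0070 0.3923 0.1169; 0.1308 0.1169 0.7134]  K=[0.5785 0.0685 -0.1709; 0.1025 0.4484 -0.1279; -0.0367 0.1252 0.6708]  nu=[-4.8186, 1.7167, -0.7404]  x^+=[-0.7769, 1.2250, -0.0523]  P^+=[0.0894 0.0247 -0.0457; 0.0247 0.0915 -0.0101; -0.0457 -0.0101 0.1652]
step 3: x^-=[-0.4129, 0.9842, -0.2386]  P^-=[0.1631 0.0385 -0.0574; 0.0385 0.1365 -0.0000; -0.0574 -0.0000 0.4666]  S=[0.2912 0.0063 0.1328; 0.0063 0.3623 0.1167; 0.1328 0.1167 0.6791]  K=[0.5448 0.0564 -0.1509; 0.0884 0.3983 -0.1078; -0.0140 0.1314 0.6462]  nu=[-3.2684, 0.8901, 1.7390]  x^+=[-2.4057, 0.8621, 1.0477]  P^+=[0.0835 0.0212 -0.0411; 0.0212 0.0810 -0.0076; -0.0411 -0.0076 0.1594]
step 4: x^-=[-1.7545, 0.6617, 1.0622]  P^-=[0.1583 0.0348 -0.0520; 0.0348 0.1284 0.0039; -0.0520 0.0039 0.4585]  S=[0.2896 0.0061 0.1346; 0.0061 0.3561 0.1188; 0.1346 0.1188 0.6720]  K=[0.5374 0.0514 -0.1446; 0.0830 0.3844 -0.1002; -0.0071 0.1359 0.6393]  nu=[0.4249, -4.2602, -2.2345]  x^+=[-1.4221, -0.7171, -0.9480]  P^+=[0.0821 0.0199 -0.0397; 0.0199 0.0780 -0.0063; -0.0397 -0.0063 0.1579]

x_post = [-1.4221, -0.7171, -0.9480]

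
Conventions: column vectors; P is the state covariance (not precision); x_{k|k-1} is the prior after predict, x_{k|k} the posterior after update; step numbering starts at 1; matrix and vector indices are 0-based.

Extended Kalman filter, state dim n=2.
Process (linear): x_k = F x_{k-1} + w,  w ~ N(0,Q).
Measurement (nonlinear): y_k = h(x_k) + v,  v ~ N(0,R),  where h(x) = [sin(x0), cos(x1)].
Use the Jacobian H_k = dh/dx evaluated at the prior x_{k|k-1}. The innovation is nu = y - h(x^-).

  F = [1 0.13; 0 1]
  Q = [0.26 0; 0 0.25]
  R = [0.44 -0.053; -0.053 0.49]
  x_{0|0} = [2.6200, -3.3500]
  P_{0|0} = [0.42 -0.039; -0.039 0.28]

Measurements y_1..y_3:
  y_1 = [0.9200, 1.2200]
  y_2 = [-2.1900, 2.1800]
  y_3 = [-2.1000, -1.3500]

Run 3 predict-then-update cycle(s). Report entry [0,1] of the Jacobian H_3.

step 1: x^-=[2.1845, -3.3500]  P^-=[0.6746 -0.0026; -0.0026 0.5300]  H_jac=[-0.5759 0.0000; 0.0000 -0.2069]  S=[0.6637 -0.0533; -0.0533 0.5127]  K=[-0.5902 -0.0603; -0.0150 -0.2155]  nu=[0.1025, 2.1984]  x^+=[1.9914, -3.8252]  P^+=[0.4453 -0.0083; -0.0083 0.5064]
step 2: x^-=[1.4941, -3.8252]  P^-=[0.7117 0.0575; 0.0575 0.7564]  H_jac=[0.0766 0.0000; 0.0000 -0.6316]  S=[0.4442 -0.0558; -0.0558 0.7917]  K=[0.1180 -0.0376; -0.0665 -0.6081]  nu=[-3.1871, 2.9553]  x^+=[1.0071, -5.4105]  P^+=[0.7039 0.0390; 0.0390 0.4662]
step 3: x^-=[0.3038, -5.4105]  P^-=[0.9820 0.0996; 0.0996 0.7162]  H_jac=[0.9542 0.0000; 0.0000 -0.7661]  S=[1.3341 -0.1258; -0.1258 0.9103]  K=[0.7036 0.0134; 0.0146 -0.6007]  nu=[-2.3991, -1.9927]  x^+=[-1.4110, -4.2485]  P^+=[0.3237 0.0401; 0.0401 0.3852]

H_jac[0,1] = 0.0000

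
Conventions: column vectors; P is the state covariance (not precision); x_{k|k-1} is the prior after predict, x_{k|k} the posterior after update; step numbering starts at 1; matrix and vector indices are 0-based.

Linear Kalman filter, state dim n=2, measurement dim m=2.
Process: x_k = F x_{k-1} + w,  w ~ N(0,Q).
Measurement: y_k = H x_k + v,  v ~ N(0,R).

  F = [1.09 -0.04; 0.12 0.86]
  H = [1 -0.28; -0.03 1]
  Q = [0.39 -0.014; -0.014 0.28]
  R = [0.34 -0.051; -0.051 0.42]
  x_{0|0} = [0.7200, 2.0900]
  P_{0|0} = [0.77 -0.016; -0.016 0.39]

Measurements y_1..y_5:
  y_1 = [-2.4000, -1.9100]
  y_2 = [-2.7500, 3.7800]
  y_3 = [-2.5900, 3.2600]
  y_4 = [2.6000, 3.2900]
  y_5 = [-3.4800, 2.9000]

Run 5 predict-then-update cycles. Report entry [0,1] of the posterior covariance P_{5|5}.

step 1: x^-=[0.7012, 1.8838]  P^-=[1.3069 0.0584; 0.0584 0.5762]  S=[1.6593 -0.1927; -0.1927 0.9939]  K=[0.7979 0.1740; 0.0052 0.5790]  nu=[-2.5737, -3.7728]  x^+=[-2.0088, -0.3140]  P^+=[0.2738 0.0406; 0.0406 0.2441]
step 2: x^-=[-2.1771, -0.5111]  P^-=[0.7121 0.0513; 0.0513 0.4729]  S=[1.0605 -0.1531; -0.1531 0.8904]  K=[0.6797 0.1504; -0.0001 0.5293]  nu=[-0.7160, 4.2258]  x^+=[-2.0281, 1.7258]  P^+=[0.2334 0.0355; 0.0355 0.2234]
step 3: x^-=[-2.2796, 1.2408]  P^-=[0.6645 0.0420; 0.0420 0.4559]  S=[1.0168 -0.1563; -0.1563 0.8740]  K=[0.6641 0.1440; -0.0044 0.5194]  nu=[0.0371, 1.9508]  x^+=[-1.9742, 2.2539]  P^+=[0.2278 0.0334; 0.0334 0.2194]
step 4: x^-=[-2.2420, 1.7014]  P^-=[0.6581 0.0394; 0.0394 0.4524]  S=[1.0115 -0.1577; -0.1577 0.8707]  K=[0.6619 0.1425; -0.0056 0.5173]  nu=[5.3184, 1.5213]  x^+=[1.4951, 2.4584]  P^+=[0.2270 0.0329; 0.0329 0.2185]
step 5: x^-=[1.5313, 2.2936]  P^-=[0.6572 0.0388; 0.0388 0.4517]  S=[1.0108 -0.1580; -0.1580 0.8699]  K=[0.6616 0.1422; -0.0059 0.5168]  nu=[-4.3691, 0.6523]  x^+=[-1.2665, 2.6565]  P^+=[0.2269 0.0328; 0.0328 0.2183]

P_post[0,1] = 0.0328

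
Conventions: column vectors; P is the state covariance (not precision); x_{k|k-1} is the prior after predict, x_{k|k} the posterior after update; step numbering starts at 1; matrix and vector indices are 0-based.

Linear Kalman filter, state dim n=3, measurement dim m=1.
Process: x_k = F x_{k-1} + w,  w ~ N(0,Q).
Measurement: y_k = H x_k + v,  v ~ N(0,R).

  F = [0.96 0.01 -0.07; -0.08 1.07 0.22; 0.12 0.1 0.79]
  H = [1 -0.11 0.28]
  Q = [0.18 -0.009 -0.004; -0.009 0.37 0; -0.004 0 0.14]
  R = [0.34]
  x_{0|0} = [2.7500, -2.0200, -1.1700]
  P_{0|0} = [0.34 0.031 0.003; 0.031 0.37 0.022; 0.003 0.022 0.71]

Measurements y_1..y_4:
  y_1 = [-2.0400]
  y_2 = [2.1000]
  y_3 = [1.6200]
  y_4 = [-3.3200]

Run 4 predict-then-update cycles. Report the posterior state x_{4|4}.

step 1: x^-=[2.7017, -2.6388, -0.7963]  P^-=[0.4970 -0.0112 0.0016; -0.0112 0.8351 0.1824; 0.0016 0.1824 0.5965]  S=[0.8860]  K=[0.5629; -0.0587; 0.1676]  nu=[-4.8090]  x^+=[-0.0051, -2.3566, -1.6024]  P^+=[0.2163 0.0181 -0.0820; 0.0181 0.8320 0.1911; -0.0820 0.1911 0.5716]
step 2: x^-=[0.0837, -2.8736, -1.5022]  P^-=[0.3934 -0.0387 -0.0695; -0.0387 1.4414 0.3573; -0.0695 0.3573 0.5233]  S=[0.7394]  K=[0.5114; -0.1314; 0.0511]  nu=[2.1208]  x^+=[1.1683, -3.1524, -1.3939]  P^+=[0.2000 0.0110 -0.0888; 0.0110 1.4287 0.3622; -0.0888 0.3622 0.5213]
step 3: x^-=[1.1877, -3.7732, -1.2762]  P^-=[0.3786 -0.0513 -0.0735; -0.0513 2.2040 0.5603; -0.0735 0.5603 0.5232]  S=[0.7219]  K=[0.5038; -0.1896; 0.0157]  nu=[0.3746]  x^+=[1.3764, -3.8442, -1.2703]  P^+=[0.1954 0.0176 -0.0792; 0.0176 2.1780 0.5625; -0.0792 0.5625 0.5230]
step 4: x^-=[1.3718, -4.5029, -1.2228]  P^-=[0.3731 -0.0487 -0.0654; -0.0487 3.1547 0.8149; -0.0654 0.8149 0.5653]  S=[0.7194]  K=[0.5005; -0.2329; 0.0044]  nu=[-4.8447]  x^+=[-1.0532, -3.3743, -1.2443]  P^+=[0.1928 0.0351 -0.0670; 0.0351 3.1157 0.8157; -0.0670 0.8157 0.5653]

x_post = [-1.0532, -3.3743, -1.2443]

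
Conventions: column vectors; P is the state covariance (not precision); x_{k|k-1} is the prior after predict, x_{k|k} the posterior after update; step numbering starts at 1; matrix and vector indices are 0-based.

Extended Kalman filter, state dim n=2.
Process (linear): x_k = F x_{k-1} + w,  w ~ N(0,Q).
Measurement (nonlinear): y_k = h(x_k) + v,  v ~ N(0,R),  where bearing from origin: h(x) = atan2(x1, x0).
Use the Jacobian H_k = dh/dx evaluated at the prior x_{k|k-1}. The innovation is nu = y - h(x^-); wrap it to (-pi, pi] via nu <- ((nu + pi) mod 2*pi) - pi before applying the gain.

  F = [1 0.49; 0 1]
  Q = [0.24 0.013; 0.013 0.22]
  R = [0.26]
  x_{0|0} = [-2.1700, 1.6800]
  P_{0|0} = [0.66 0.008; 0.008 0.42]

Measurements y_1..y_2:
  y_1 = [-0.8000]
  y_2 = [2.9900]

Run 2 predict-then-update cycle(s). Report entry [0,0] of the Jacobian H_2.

H_jac[0,0] = -0.1685

step 1: x^-=[-1.3468, 1.6800]  P^-=[1.0087 0.2268; 0.2268 0.6400]  H_jac=[-0.3624 -0.2905]  S=[0.4942]  K=[-0.8729; -0.5425]  nu=[-3.0466]  x^+=[1.3126, 3.3327]  P^+=[0.6321 -0.0072; -0.0072 0.4946]
step 2: x^-=[2.9456, 3.3327]  P^-=[0.9838 0.2481; 0.2481 0.7146]  H_jac=[-0.1685 0.1489]  S=[0.2913]  K=[-0.4421; 0.2217]  nu=[2.1430]  x^+=[1.9982, 3.8079]  P^+=[0.9268 0.2767; 0.2767 0.7002]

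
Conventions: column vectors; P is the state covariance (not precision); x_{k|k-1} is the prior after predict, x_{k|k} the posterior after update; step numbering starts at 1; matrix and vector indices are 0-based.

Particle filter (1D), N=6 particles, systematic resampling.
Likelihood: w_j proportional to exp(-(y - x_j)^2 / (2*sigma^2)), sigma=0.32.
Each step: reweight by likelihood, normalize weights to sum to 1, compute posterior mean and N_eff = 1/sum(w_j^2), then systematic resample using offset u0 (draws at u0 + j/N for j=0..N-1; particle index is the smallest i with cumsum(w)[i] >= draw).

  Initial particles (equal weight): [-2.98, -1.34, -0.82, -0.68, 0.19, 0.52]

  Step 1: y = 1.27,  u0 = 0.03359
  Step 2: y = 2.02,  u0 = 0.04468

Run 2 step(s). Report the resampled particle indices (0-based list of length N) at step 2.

resampled_idx = [1, 2, 2, 3, 4, 5]

step 1: w=[0.0000, 0.0000, 0.0000, 0.0000, 0.0498, 0.9502]  mean=0.5036  Neff=1.1045  idx=[4, 5, 5, 5, 5, 5]
step 2: w=[0.0009, 0.1998, 0.1998, 0.1998, 0.1998, 0.1998]  mean=0.5197  Neff=5.0093  idx=[1, 2, 2, 3, 4, 5]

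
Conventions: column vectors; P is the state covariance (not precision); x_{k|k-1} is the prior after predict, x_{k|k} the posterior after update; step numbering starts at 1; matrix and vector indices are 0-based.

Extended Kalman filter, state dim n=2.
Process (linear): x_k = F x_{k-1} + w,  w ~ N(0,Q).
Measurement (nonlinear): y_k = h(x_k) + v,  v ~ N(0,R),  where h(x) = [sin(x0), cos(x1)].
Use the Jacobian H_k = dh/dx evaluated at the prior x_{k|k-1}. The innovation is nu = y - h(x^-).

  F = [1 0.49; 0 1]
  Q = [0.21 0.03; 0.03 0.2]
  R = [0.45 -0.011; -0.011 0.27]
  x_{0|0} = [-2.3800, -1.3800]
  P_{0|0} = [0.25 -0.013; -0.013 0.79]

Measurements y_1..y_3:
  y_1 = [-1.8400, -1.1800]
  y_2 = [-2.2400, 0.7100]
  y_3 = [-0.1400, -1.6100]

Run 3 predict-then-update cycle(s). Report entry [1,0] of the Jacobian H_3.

H_jac[1,0] = 0.0000

step 1: x^-=[-3.0562, -1.3800]  P^-=[0.6369 0.4041; 0.4041 0.9900]  H_jac=[-0.9964 0.0000; 0.0000 0.9819]  S=[1.0823 -0.4063; -0.4063 1.2244]  K=[-0.5308 0.1479; -0.0845 0.7659]  nu=[-1.7547, -1.3696]  x^+=[-2.3273, -2.2807]  P^+=[0.2414 0.0466; 0.0466 0.2115]
step 2: x^-=[-3.4448, -2.2807]  P^-=[0.5479 0.1803; 0.1803 0.4115]  H_jac=[-0.9544 0.0000; 0.0000 0.7584]  S=[0.9490 -0.1415; -0.1415 0.5067]  K=[-0.5329 0.1210; -0.0933 0.5899]  nu=[-2.5386, 1.3617]  x^+=[-1.9272, -1.2404]  P^+=[0.2527 0.0508; 0.0508 0.2114]
step 3: x^-=[-2.5350, -1.2404]  P^-=[0.5632 0.1844; 0.1844 0.4114]  H_jac=[-0.8216 0.0000; 0.0000 0.9459]  S=[0.8302 -0.1543; -0.1543 0.6381]  K=[-0.5304 0.1451; -0.0724 0.5923]  nu=[0.4301, -1.9344]  x^+=[-3.0437, -2.4173]  P^+=[0.2925 0.0476; 0.0476 0.1699]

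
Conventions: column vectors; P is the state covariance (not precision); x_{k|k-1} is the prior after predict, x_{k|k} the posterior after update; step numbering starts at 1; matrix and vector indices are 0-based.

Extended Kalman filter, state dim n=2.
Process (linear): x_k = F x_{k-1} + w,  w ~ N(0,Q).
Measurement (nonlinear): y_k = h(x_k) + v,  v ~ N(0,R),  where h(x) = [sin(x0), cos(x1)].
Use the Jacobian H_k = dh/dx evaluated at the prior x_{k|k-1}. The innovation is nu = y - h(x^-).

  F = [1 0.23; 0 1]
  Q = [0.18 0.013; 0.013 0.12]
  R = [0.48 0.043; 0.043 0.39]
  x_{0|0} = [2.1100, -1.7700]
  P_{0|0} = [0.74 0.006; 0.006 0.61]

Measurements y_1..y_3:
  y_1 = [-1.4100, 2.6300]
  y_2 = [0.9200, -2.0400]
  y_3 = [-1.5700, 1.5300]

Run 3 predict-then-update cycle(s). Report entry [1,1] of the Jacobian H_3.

H_jac[1,1] = -0.7797

step 1: x^-=[1.7029, -1.7700]  P^-=[0.9550 0.1593; 0.1593 0.7300]  H_jac=[-0.1317 0.0000; 0.0000 0.9802]  S=[0.4966 0.0224; 0.0224 1.0914]  K=[-0.2600 0.1484; -0.0719 0.6571]  nu=[-2.4013, 2.8279]  x^+=[2.7470, 0.2610]  P^+=[0.8991 0.0476; 0.0476 0.2583]
step 2: x^-=[2.8070, 0.2610]  P^-=[1.1147 0.1200; 0.1200 0.3783]  H_jac=[-0.9446 0.0000; 0.0000 -0.2580]  S=[1.4745 0.0723; 0.0723 0.4152]  K=[-0.7165 0.0501; -0.0659 -0.2236]  nu=[0.5917, -3.0061]  x^+=[2.2325, 0.8942]  P^+=[0.3618 0.0437; 0.0437 0.3490]
step 3: x^-=[2.4382, 0.8942]  P^-=[0.5804 0.1370; 0.1370 0.4690]  H_jac=[-0.7626 0.0000; 0.0000 -0.7797]  S=[0.8176 0.1244; 0.1244 0.6751]  K=[-0.5323 -0.0601; -0.0466 -0.5330]  nu=[-2.2168, 0.9039]  x^+=[3.5638, 0.5158]  P^+=[0.3384 0.0594; 0.0594 0.2692]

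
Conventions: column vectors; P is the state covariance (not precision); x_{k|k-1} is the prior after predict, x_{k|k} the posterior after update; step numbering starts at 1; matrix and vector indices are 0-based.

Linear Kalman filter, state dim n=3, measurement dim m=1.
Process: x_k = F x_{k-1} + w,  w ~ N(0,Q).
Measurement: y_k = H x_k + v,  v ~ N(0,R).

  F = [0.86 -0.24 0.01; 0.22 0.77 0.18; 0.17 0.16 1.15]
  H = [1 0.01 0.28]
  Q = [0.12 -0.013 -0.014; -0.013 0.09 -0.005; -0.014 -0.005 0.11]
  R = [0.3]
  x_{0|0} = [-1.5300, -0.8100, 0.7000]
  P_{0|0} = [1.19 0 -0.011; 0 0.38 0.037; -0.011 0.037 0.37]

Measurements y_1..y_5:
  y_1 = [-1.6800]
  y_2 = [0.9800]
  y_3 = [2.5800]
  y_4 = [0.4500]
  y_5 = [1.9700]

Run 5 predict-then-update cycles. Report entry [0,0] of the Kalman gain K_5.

step 1: x^-=[-1.1144, -0.8343, 0.4153]  P^-=[1.0217 0.1395 0.1286; 0.1395 0.3943 0.1936; 0.1286 0.1936 0.6528]  S=[1.4488]  K=[0.7310; 0.1365; 0.2162]  nu=[-0.6735]  x^+=[-1.6068, -0.9262, 0.2696]  P^+=[0.2475 -0.0050 -0.1004; -0.0050 0.3673 0.1509; -0.1004 0.1509 0.5850]
step 2: x^-=[-1.1568, -1.0181, -0.1113]  P^-=[0.3239 -0.0572 -0.1266; -0.0572 0.3709 0.2792; -0.1266 0.2792 0.9162]  S=[0.6253]  K=[0.4604; 0.0396; 0.2123]  nu=[2.1782]  x^+=[-0.1541, -0.9320, 0.3512]  P^+=[0.1913 -0.0685 -0.1877; -0.0685 0.3699 0.2740; -0.1877 0.2740 0.8880]
step 3: x^-=[0.0946, -0.6883, 0.2286]  P^-=[0.3067 -0.1245 -0.2578; -0.1245 0.3852 0.4174; -0.2578 0.4174 1.3231]  S=[0.5659]  K=[0.4121; -0.0067; 0.2065]  nu=[2.4282]  x^+=[1.0954, -0.7046, 0.7300]  P^+=[0.2105 -0.1230 -0.3059; -0.1230 0.3852 0.4182; -0.3059 0.4182 1.2990]
step 4: x^-=[1.1185, -0.1701, 0.9130]  P^-=[0.3415 -0.1798 -0.4128; -0.1798 0.4207 0.5944; -0.4128 0.5944 1.8714]  S=[0.5568]  K=[0.4025; -0.0165; 0.2103]  nu=[-0.9224]  x^+=[0.7472, -0.1549, 0.7190]  P^+=[0.2513 -0.1761 -0.4600; -0.1761 0.4205 0.5963; -0.4600 0.5963 1.8468]
step 5: x^-=[0.6869, 0.1745, 0.9291]  P^-=[0.3922 -0.2406 -0.6085; -0.2406 0.4805 0.8240; -0.6085 0.8240 2.6004]  S=[0.5551]  K=[0.3952; -0.0091; 0.2302]  nu=[1.0212]  x^+=[1.0905, 0.1653, 1.1642]  P^+=[0.3055 -0.2386 -0.6591; -0.2386 0.4805 0.8252; -0.6591 0.8252 2.5710]

K[0,0] = 0.3952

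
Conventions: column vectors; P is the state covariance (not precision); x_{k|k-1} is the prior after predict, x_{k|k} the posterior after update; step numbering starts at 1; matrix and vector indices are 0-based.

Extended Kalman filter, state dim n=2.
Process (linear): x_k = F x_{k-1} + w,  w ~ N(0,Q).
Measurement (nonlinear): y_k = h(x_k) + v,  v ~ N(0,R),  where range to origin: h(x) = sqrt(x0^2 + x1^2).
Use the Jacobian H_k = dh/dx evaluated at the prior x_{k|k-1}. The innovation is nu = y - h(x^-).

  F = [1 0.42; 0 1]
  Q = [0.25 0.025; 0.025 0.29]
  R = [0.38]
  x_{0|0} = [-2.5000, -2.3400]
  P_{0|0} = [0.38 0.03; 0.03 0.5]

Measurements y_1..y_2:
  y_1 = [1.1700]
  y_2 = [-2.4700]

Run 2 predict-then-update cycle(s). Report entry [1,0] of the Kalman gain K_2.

K[1,0] = -0.3799

step 1: x^-=[-3.4828, -2.3400]  P^-=[0.7434 0.2650; 0.2650 0.7900]  H_jac=[-0.8301 -0.5577]  S=[1.3832]  K=[-0.5529; -0.4775]  nu=[-3.0259]  x^+=[-1.8097, -0.8950]  P^+=[0.3205 -0.1002; -0.1002 0.4746]
step 2: x^-=[-2.1856, -0.8950]  P^-=[0.5700 0.1241; 0.1241 0.7646]  H_jac=[-0.9254 -0.3790]  S=[1.0650]  K=[-0.5395; -0.3799]  nu=[-4.8318]  x^+=[0.4209, 0.9405]  P^+=[0.2601 -0.0942; -0.0942 0.6109]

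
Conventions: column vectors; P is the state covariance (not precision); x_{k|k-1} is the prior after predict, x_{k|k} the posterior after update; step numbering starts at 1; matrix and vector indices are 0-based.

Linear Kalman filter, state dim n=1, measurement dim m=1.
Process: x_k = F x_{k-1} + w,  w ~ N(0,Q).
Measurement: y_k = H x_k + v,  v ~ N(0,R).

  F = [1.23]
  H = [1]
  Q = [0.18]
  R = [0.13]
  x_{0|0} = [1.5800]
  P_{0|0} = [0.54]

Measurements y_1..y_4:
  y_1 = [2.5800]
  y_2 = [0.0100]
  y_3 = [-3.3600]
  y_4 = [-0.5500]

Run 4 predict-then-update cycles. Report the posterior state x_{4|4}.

step 1: x^-=[1.9434]  P^-=[0.9970]  S=[1.1270]  K=[0.8846]  nu=[0.6366]  x^+=[2.5066]  P^+=[0.1150]
step 2: x^-=[3.0831]  P^-=[0.3540]  S=[0.4840]  K=[0.7314]  nu=[-3.0731]  x^+=[0.8354]  P^+=[0.0951]
step 3: x^-=[1.0276]  P^-=[0.3238]  S=[0.4538]  K=[0.7136]  nu=[-4.3876]  x^+=[-2.1032]  P^+=[0.0928]
step 4: x^-=[-2.5870]  P^-=[0.3203]  S=[0.4503]  K=[0.7113]  nu=[2.0370]  x^+=[-1.1380]  P^+=[0.0925]

x_post = [-1.1380]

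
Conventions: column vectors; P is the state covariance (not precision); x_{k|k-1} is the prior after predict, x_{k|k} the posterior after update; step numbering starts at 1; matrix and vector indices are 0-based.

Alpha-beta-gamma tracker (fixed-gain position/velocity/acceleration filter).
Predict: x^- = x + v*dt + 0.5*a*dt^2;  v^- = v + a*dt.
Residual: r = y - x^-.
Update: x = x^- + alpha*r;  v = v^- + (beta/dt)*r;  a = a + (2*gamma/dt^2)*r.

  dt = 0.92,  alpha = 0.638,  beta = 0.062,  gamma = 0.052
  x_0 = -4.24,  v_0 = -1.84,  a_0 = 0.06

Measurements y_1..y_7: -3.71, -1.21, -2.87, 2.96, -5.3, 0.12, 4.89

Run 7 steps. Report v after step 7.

v_post = 3.6345

step 1: x_pred=-5.9074  r=2.1974  x^+=-4.5055  v^+=-1.6367  a^+=0.3300
step 2: x_pred=-5.8716  r=4.6616  x^+=-2.8975  v^+=-1.0190  a^+=0.9028
step 3: x_pred=-3.4529  r=0.5829  x^+=-3.0810  v^+=-0.1491  a^+=0.9744
step 4: x_pred=-2.8058  r=5.7658  x^+=0.8728  v^+=1.1359  a^+=1.6829
step 5: x_pred=2.6300  r=-7.9300  x^+=-2.4293  v^+=2.1497  a^+=0.7085
step 6: x_pred=-0.1518  r=0.2718  x^+=0.0216  v^+=2.8199  a^+=0.7419
step 7: x_pred=2.9299  r=1.9601  x^+=4.1804  v^+=3.6345  a^+=0.9827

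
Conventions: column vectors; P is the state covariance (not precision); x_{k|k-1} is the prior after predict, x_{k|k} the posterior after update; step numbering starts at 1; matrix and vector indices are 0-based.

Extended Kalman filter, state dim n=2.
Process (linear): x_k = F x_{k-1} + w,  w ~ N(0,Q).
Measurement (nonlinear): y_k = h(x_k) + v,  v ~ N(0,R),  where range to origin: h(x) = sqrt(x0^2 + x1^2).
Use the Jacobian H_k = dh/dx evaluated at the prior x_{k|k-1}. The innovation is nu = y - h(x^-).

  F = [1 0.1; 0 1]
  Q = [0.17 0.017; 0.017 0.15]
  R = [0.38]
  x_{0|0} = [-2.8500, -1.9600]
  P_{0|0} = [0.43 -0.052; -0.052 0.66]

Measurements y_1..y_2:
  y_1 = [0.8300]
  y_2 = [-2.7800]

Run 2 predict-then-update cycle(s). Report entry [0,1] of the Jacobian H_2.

H_jac[0,1] = -0.3889

step 1: x^-=[-3.0460, -1.9600]  P^-=[0.5962 0.0310; 0.0310 0.8100]  H_jac=[-0.8409 -0.5411]  S=[1.0670]  K=[-0.4856; -0.4352]  nu=[-2.7921]  x^+=[-1.6901, -0.7448]  P^+=[0.3446 -0.1945; -0.1945 0.6079]
step 2: x^-=[-1.7646, -0.7448]  P^-=[0.4818 -0.1167; -0.1167 0.7579]  H_jac=[-0.9213 -0.3889]  S=[0.8199]  K=[-0.4860; -0.2283]  nu=[-4.6954]  x^+=[0.5173, 0.3272]  P^+=[0.2881 -0.2077; -0.2077 0.7152]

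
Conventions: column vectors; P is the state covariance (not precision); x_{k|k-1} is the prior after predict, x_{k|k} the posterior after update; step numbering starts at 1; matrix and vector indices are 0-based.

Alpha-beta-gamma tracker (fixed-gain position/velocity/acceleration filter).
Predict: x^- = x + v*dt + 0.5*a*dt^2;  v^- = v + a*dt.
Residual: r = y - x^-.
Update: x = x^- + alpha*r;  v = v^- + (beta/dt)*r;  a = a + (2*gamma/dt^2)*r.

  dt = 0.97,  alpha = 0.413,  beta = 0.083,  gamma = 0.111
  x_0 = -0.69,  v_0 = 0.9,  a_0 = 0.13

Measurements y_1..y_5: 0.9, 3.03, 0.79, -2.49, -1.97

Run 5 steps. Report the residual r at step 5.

step 1: x_pred=0.2442  r=0.6558  x^+=0.5150  v^+=1.0822  a^+=0.2847
step 2: x_pred=1.6987  r=1.3313  x^+=2.2485  v^+=1.4723  a^+=0.5988
step 3: x_pred=3.9584  r=-3.1684  x^+=2.6499  v^+=1.7821  a^+=-0.1487
step 4: x_pred=4.3085  r=-6.7985  x^+=1.5007  v^+=1.0561  a^+=-1.7528
step 5: x_pred=1.7006  r=-3.6706  x^+=0.1846  v^+=-0.9582  a^+=-2.6189

resid = -3.6706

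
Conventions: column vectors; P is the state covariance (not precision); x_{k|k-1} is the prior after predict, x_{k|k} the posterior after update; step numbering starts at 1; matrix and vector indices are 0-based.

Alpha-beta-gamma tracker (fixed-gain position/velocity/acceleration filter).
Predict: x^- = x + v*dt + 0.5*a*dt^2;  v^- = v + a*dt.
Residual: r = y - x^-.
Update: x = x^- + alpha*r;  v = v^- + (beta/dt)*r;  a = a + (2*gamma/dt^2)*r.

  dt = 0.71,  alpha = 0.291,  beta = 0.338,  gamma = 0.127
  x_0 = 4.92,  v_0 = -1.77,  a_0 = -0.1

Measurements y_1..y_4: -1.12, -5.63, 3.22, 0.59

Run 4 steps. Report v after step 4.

step 1: x_pred=3.6381  r=-4.7581  x^+=2.2535  v^+=-4.1061  a^+=-2.4975
step 2: x_pred=-1.2913  r=-4.3387  x^+=-2.5539  v^+=-7.9448  a^+=-4.6836
step 3: x_pred=-9.3752  r=12.5952  x^+=-5.7100  v^+=-5.2741  a^+=1.6627
step 4: x_pred=-9.0355  r=9.6255  x^+=-6.2345  v^+=0.4887  a^+=6.5127

v_post = 0.4887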